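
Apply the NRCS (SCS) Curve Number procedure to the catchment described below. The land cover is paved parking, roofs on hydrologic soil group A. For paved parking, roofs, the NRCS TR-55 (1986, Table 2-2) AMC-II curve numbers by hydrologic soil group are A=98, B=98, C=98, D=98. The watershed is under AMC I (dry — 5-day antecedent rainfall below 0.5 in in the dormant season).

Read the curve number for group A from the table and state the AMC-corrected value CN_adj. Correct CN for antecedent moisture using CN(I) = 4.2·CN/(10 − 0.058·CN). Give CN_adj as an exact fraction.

NRCS table: paved parking, roofs, soil group A → CN(II) = 98
CN(I) from CN(II)=98: (4.2·98)/(10 − 0.058·98) = 102900/1079 ≈ 95.366

CN_adj = 102900/1079 ≈ 95.366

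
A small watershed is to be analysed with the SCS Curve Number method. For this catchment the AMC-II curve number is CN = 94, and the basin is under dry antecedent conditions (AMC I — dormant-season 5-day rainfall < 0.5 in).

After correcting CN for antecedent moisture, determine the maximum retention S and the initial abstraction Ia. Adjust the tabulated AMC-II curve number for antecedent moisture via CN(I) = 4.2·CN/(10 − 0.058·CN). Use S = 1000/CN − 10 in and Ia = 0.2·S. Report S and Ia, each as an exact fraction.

CN(I) from CN(II)=94: (4.2·94)/(10 − 0.058·94) = 32900/379 ≈ 86.807
Max retention: S = 1000/(32900/379) − 10 = 500/329 in (≈ 1.520 in)
Ia = 0.2S: 0.2·1.520 = 0.304 in (exactly 100/329)

S = 500/329 in ≈ 1.520 in; Ia = 100/329 in ≈ 0.304 in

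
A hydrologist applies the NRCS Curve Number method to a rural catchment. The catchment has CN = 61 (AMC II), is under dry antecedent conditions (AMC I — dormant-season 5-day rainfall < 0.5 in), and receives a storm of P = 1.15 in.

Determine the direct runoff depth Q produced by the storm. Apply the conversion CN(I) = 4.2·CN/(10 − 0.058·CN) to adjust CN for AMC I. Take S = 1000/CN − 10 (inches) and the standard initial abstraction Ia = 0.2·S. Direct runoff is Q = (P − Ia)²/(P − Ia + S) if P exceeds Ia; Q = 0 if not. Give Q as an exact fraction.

Adjust CN=61 to AMC I: 4.2·61/(10 − 0.058·61) → (1281/5) ÷ (3231/500) = 42700/1077 ≈ 39.647
Max retention: S = 1000/(42700/1077) − 10 = 6500/427 in (≈ 15.222 in)
Ia = 0.2·(6500/427) = 1300/427 in ≈ 3.044 in
P = 1.150 ≤ Ia = 3.044 in: entire storm abstracted, Q = 0.

Q = 0 in ≈ 0.000 in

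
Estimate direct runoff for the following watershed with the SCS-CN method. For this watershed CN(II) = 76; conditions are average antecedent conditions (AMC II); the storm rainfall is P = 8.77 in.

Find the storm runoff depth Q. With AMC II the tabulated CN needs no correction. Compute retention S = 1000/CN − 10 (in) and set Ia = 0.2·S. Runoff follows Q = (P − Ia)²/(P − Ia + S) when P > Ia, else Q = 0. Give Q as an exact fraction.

CN(II) = 76; AMC II needs no correction.
Retention S: 1000/CN − 10 with CN=76.000 → S = 60/19 ≈ 3.158 in
Ia = 0.2S: 0.2·3.158 = 0.632 in (exactly 12/19)
Excess rainfall: 8.770 − 0.632 = 8.138 in; P > Ia so Q > 0
Q: (15463/1900)² ÷ (21463/1900) = 239104369/40779700 in (≈ 5.863 in)

Q = 239104369/40779700 in ≈ 5.863 in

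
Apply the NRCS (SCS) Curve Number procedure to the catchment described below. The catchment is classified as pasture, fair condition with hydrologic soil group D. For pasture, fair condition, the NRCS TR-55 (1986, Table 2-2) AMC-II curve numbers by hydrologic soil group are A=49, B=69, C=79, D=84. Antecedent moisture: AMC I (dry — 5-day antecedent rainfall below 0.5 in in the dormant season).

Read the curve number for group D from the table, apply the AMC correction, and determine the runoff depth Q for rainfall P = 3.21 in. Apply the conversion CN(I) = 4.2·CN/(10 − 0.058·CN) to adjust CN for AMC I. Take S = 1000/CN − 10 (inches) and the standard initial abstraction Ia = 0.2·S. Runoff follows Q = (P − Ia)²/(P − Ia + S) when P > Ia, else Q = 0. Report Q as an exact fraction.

NRCS table: pasture, fair condition, soil group D → CN(II) = 84
Dry (AMC I): CN(I) = 4.2·84/(10 − 0.058·84) = (1764/5)/(641/125) = 44100/641 ≈ 68.799
S = 1000/(44100/641) − 10 = 2000/441 in ≈ 4.535 in
Ia = 0.2·(2000/441) = 400/441 in ≈ 0.907 in
Since P=3.210 > Ia=0.907: effective rainfall P−Ia = 101561/44100 in
Runoff Q = (P−Ia)²/(P−Ia+S) = (2.303)²/(2.303+4.535) = 10314636721/13298840100 ≈ 0.776 in

Q = 10314636721/13298840100 in ≈ 0.776 in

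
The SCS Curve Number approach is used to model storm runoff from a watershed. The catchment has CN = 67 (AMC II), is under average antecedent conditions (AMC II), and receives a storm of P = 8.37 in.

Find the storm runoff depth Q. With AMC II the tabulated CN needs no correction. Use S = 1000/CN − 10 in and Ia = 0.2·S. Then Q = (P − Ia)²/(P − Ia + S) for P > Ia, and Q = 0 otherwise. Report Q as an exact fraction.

AMC II — tabulated CN = 67 applies directly.
Max retention: S = 1000/67 − 10 = 330/67 in (≈ 4.925 in)
Initial abstraction Ia = S/5 = (330/67)/5 = 66/67 ≈ 0.985 in
P − Ia = 8.370 − 0.985 = 49479/6700 ≈ 7.385 in (> 0, runoff occurs)
Runoff Q = (P−Ia)²/(P−Ia+S) = (7.385)²/(7.385+4.925) = 816057147/184203100 ≈ 4.430 in

Q = 816057147/184203100 in ≈ 4.430 in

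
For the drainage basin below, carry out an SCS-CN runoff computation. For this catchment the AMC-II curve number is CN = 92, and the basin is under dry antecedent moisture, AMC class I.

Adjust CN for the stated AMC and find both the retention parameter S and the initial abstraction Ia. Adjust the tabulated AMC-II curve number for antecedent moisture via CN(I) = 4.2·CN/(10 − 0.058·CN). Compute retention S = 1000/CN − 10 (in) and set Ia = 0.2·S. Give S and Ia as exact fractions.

Adjust CN=92 to AMC I: 4.2·92/(10 − 0.058·92) → (1932/5) ÷ (583/125) = 48300/583 ≈ 82.847
Retention S: 1000/CN − 10 with CN=82.847 → S = 1000/483 ≈ 2.070 in
Initial abstraction Ia = S/5 = (1000/483)/5 = 200/483 ≈ 0.414 in

S = 1000/483 in ≈ 2.070 in; Ia = 200/483 in ≈ 0.414 in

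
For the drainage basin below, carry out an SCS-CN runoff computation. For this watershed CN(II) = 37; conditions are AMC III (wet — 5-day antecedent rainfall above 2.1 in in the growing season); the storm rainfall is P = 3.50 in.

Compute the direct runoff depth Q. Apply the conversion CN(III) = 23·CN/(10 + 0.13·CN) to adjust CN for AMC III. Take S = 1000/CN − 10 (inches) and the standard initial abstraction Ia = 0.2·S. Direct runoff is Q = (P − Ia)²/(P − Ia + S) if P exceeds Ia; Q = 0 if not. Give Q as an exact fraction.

Q = 1687567/3899282 in ≈ 0.433 in

Adjust CN=37 to AMC III: 23·37/(10 + 0.13·37) → 851 ÷ (1481/100) = 85100/1481 ≈ 57.461
S = 1000/(85100/1481) − 10 = 6300/851 in ≈ 7.403 in
Initial abstraction Ia = S/5 = (6300/851)/5 = 1260/851 ≈ 1.481 in
P − Ia = 3.500 − 1.481 = 3437/1702 ≈ 2.019 in (> 0, runoff occurs)
Q = (3437/1702)²/((3437/1702) + 6300/851) = (11812969/2896804)/(16037/1702) = 1687567/3899282 in ≈ 0.433 in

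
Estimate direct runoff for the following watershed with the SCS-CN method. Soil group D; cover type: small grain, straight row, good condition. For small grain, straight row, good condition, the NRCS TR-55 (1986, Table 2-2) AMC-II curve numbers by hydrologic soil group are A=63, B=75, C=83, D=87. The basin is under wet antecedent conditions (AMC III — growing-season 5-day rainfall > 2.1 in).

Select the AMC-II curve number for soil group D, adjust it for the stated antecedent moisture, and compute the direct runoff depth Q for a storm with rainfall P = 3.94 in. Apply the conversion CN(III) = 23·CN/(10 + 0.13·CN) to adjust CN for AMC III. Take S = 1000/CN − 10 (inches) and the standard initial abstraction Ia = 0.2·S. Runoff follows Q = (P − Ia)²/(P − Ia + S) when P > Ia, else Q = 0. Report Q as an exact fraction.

Q = 145311152809/44642009850 in ≈ 3.255 in

NRCS table: small grain, straight row, good condition, soil group D → CN(II) = 87
Wet (AMC III): CN(III) = 23·87/(10 + 0.13·87) = 2001/(2131/100) = 200100/2131 ≈ 93.900
S = 1000/(200100/2131) − 10 = 1300/2001 in ≈ 0.650 in
Ia = 0.2S: 0.2·0.650 = 0.130 in (exactly 260/2001)
P − Ia = 3.940 − 0.130 = 381197/100050 ≈ 3.810 in (> 0, runoff occurs)
Q = (381197/100050)²/((381197/100050) + 1300/2001) = (145311152809/10010002500)/(446197/100050) = 145311152809/44642009850 in ≈ 3.255 in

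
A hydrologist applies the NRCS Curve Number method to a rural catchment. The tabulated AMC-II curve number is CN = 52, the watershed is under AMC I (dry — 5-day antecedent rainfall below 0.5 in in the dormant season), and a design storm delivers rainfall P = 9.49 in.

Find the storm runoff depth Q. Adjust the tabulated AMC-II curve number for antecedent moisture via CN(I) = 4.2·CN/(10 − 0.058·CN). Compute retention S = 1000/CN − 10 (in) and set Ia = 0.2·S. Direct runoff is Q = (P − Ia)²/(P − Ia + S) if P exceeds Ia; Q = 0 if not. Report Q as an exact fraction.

Dry (AMC I): CN(I) = 4.2·52/(10 − 0.058·52) = (1092/5)/(873/125) = 9100/291 ≈ 31.271
Max retention: S = 1000/(9100/291) − 10 = 2000/91 in (≈ 21.978 in)
Initial abstraction Ia = S/5 = (2000/91)/5 = 400/91 ≈ 4.396 in
P − Ia = 9.490 − 4.396 = 46359/9100 ≈ 5.094 in (> 0, runoff occurs)
Q: (46359/9100)² ÷ (246359/9100) = 2149156881/2241866900 in (≈ 0.959 in)

Q = 2149156881/2241866900 in ≈ 0.959 in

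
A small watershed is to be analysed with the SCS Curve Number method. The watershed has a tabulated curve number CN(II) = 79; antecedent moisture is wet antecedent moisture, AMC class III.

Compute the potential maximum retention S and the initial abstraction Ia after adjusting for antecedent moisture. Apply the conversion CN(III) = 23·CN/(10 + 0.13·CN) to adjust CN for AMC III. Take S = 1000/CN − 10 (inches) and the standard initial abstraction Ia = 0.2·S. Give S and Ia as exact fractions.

Wet (AMC III): CN(III) = 23·79/(10 + 0.13·79) = 1817/(2027/100) = 181700/2027 ≈ 89.640
Retention S: 1000/CN − 10 with CN=89.640 → S = 2100/1817 ≈ 1.156 in
Ia = 0.2S: 0.2·1.156 = 0.231 in (exactly 420/1817)

S = 2100/1817 in ≈ 1.156 in; Ia = 420/1817 in ≈ 0.231 in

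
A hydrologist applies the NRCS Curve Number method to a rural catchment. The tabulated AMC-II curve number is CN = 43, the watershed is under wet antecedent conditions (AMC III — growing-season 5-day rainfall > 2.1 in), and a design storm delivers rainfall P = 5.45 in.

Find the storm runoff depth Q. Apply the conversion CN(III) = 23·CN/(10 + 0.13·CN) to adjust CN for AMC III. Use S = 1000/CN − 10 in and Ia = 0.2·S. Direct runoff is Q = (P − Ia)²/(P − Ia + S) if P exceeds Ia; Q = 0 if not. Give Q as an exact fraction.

Q = 7225170001/3936239780 in ≈ 1.836 in

CN(III) from CN(II)=43: (23·43)/(10 + 0.13·43) = 98900/1559 ≈ 63.438
Max retention: S = 1000/(98900/1559) − 10 = 5700/989 in (≈ 5.763 in)
Initial abstraction Ia = S/5 = (5700/989)/5 = 1140/989 ≈ 1.153 in
P − Ia = 5.450 − 1.153 = 85001/19780 ≈ 4.297 in (> 0, runoff occurs)
Q = (85001/19780)²/((85001/19780) + 5700/989) = (7225170001/391248400)/(199001/19780) = 7225170001/3936239780 in ≈ 1.836 in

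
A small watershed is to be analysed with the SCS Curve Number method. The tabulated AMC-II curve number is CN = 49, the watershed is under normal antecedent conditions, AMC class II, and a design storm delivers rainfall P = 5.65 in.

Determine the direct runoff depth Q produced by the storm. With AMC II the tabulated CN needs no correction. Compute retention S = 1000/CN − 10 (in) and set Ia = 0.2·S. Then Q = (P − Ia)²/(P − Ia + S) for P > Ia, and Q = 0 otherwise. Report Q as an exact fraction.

Q = 12229009/13423060 in ≈ 0.911 in

AMC II — tabulated CN = 49 applies directly.
S = 1000/49 − 10 = 510/49 in ≈ 10.408 in
Initial abstraction Ia = S/5 = (510/49)/5 = 102/49 ≈ 2.082 in
Since P=5.650 > Ia=2.082: effective rainfall P−Ia = 3497/980 in
Q: (3497/980)² ÷ (13697/980) = 12229009/13423060 in (≈ 0.911 in)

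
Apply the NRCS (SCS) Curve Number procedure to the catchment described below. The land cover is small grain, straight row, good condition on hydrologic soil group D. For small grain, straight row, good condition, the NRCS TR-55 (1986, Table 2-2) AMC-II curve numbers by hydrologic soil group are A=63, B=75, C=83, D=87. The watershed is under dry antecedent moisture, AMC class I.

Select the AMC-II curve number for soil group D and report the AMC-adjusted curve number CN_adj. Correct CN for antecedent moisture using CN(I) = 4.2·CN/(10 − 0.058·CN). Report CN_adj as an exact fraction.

NRCS table: small grain, straight row, good condition, soil group D → CN(II) = 87
CN(I) from CN(II)=87: (4.2·87)/(10 − 0.058·87) = 182700/2477 ≈ 73.759

CN_adj = 182700/2477 ≈ 73.759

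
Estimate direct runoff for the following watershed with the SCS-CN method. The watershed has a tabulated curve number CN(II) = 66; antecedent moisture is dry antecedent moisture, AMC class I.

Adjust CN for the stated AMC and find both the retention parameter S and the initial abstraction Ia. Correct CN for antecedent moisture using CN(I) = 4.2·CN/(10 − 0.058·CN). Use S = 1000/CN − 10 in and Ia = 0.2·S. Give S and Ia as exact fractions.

Dry (AMC I): CN(I) = 4.2·66/(10 − 0.058·66) = (1386/5)/(1543/250) = 69300/1543 ≈ 44.913
S = 1000/(69300/1543) − 10 = 8500/693 in ≈ 12.266 in
Ia = 0.2·(8500/693) = 1700/693 in ≈ 2.453 in

S = 8500/693 in ≈ 12.266 in; Ia = 1700/693 in ≈ 2.453 in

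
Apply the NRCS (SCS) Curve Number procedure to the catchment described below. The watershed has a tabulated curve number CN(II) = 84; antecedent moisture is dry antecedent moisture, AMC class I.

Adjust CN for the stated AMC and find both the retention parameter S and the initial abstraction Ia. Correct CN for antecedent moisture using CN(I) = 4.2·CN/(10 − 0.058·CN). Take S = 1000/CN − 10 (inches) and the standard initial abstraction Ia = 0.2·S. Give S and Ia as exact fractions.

S = 2000/441 in ≈ 4.535 in; Ia = 400/441 in ≈ 0.907 in

Adjust CN=84 to AMC I: 4.2·84/(10 − 0.058·84) → (1764/5) ÷ (641/125) = 44100/641 ≈ 68.799
S = 1000/(44100/641) − 10 = 2000/441 in ≈ 4.535 in
Ia = 0.2S: 0.2·4.535 = 0.907 in (exactly 400/441)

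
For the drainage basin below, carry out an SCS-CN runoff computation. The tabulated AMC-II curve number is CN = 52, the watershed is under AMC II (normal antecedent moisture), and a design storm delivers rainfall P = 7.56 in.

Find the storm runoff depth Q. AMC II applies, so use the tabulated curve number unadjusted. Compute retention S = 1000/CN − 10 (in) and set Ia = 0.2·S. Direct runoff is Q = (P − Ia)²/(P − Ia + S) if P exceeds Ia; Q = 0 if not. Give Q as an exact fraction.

AMC II — tabulated CN = 52 applies directly.
S = 1000/52 − 10 = 120/13 in ≈ 9.231 in
Initial abstraction Ia = S/5 = (120/13)/5 = 24/13 ≈ 1.846 in
Since P=7.560 > Ia=1.846: effective rainfall P−Ia = 1857/325 in
Q = (1857/325)²/((1857/325) + 120/13) = (3448449/105625)/(4857/325) = 1149483/526175 in ≈ 2.185 in

Q = 1149483/526175 in ≈ 2.185 in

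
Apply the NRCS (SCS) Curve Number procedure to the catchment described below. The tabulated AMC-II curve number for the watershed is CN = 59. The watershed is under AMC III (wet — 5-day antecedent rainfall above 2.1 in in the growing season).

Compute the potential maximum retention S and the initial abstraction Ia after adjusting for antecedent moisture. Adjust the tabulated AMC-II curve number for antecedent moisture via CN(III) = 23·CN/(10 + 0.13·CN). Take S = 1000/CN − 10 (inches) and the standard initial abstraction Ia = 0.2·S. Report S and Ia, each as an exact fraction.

Wet (AMC III): CN(III) = 23·59/(10 + 0.13·59) = 1357/(1767/100) = 135700/1767 ≈ 76.797
Max retention: S = 1000/(135700/1767) − 10 = 4100/1357 in (≈ 3.021 in)
Ia = 0.2·(4100/1357) = 820/1357 in ≈ 0.604 in

S = 4100/1357 in ≈ 3.021 in; Ia = 820/1357 in ≈ 0.604 in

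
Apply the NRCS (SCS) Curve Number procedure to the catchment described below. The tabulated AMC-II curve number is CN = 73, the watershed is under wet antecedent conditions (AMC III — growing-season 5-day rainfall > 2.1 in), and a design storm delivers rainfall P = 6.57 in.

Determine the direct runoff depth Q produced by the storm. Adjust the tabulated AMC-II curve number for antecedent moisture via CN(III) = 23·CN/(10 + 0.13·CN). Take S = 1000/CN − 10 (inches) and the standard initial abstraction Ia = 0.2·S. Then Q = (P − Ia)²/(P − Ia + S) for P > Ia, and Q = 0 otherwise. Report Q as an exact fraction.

Wet (AMC III): CN(III) = 23·73/(10 + 0.13·73) = 1679/(1949/100) = 167900/1949 ≈ 86.147
Retention S: 1000/CN − 10 with CN=86.147 → S = 2700/1679 ≈ 1.608 in
Ia = 0.2·(2700/1679) = 540/1679 in ≈ 0.322 in
Since P=6.570 > Ia=0.322: effective rainfall P−Ia = 1049103/167900 in
Runoff Q = (P−Ia)²/(P−Ia+S) = (6.248)²/(6.248+1.608) = 122290789401/24608599300 ≈ 4.969 in

Q = 122290789401/24608599300 in ≈ 4.969 in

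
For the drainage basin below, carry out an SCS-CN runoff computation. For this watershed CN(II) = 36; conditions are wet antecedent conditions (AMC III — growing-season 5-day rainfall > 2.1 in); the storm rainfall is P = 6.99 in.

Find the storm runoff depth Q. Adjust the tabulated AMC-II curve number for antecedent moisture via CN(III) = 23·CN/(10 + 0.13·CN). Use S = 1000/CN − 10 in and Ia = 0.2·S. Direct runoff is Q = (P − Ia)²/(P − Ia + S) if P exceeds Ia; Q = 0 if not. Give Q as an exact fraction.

Q = 12699712249/5644745100 in ≈ 2.250 in

CN(III) from CN(II)=36: (23·36)/(10 + 0.13·36) = 20700/367 ≈ 56.403
Retention S: 1000/CN − 10 with CN=56.403 → S = 1600/207 ≈ 7.729 in
Ia = 0.2·(1600/207) = 320/207 in ≈ 1.546 in
Since P=6.990 > Ia=1.546: effective rainfall P−Ia = 112693/20700 in
Q = (112693/20700)²/((112693/20700) + 1600/207) = (12699712249/428490000)/(272693/20700) = 12699712249/5644745100 in ≈ 2.250 in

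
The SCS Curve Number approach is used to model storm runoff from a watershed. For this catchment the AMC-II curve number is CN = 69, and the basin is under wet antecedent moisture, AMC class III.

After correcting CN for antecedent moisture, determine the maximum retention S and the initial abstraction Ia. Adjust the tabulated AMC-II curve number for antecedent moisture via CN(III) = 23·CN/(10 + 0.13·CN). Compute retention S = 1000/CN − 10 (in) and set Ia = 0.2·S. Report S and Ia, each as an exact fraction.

S = 3100/1587 in ≈ 1.953 in; Ia = 620/1587 in ≈ 0.391 in

Adjust CN=69 to AMC III: 23·69/(10 + 0.13·69) → 1587 ÷ (1897/100) = 158700/1897 ≈ 83.658
Max retention: S = 1000/(158700/1897) − 10 = 3100/1587 in (≈ 1.953 in)
Ia = 0.2S: 0.2·1.953 = 0.391 in (exactly 620/1587)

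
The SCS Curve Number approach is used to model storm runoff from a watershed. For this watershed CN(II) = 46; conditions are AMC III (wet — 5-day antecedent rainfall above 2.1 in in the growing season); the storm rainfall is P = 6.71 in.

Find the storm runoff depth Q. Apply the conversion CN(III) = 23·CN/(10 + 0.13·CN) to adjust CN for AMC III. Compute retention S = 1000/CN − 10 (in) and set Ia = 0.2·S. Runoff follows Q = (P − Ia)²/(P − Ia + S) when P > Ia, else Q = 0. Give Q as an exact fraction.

Wet (AMC III): CN(III) = 23·46/(10 + 0.13·46) = 1058/(799/50) = 52900/799 ≈ 66.208
Max retention: S = 1000/(52900/799) − 10 = 2700/529 in (≈ 5.104 in)
Initial abstraction Ia = S/5 = (2700/529)/5 = 540/529 ≈ 1.021 in
Excess rainfall: 6.710 − 1.021 = 5.689 in; P > Ia so Q > 0
Q = (300959/52900)²/((300959/52900) + 2700/529) = (90576319681/2798410000)/(570959/52900) = 90576319681/30203731100 in ≈ 2.999 in

Q = 90576319681/30203731100 in ≈ 2.999 in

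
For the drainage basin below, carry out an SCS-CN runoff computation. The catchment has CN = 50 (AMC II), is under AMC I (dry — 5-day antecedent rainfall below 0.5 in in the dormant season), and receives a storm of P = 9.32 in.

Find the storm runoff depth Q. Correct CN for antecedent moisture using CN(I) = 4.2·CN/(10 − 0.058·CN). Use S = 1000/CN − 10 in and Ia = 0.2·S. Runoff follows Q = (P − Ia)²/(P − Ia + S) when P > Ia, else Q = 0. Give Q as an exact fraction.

Q = 5726449/7818825 in ≈ 0.732 in

Adjust CN=50 to AMC I: 4.2·50/(10 − 0.058·50) → 210 ÷ (71/10) = 2100/71 ≈ 29.577
Retention S: 1000/CN − 10 with CN=29.577 → S = 500/21 ≈ 23.810 in
Ia = 0.2·(500/21) = 100/21 in ≈ 4.762 in
Excess rainfall: 9.320 − 4.762 = 4.558 in; P > Ia so Q > 0
Q = (2393/525)²/((2393/525) + 500/21) = (5726449/275625)/(14893/525) = 5726449/7818825 in ≈ 0.732 in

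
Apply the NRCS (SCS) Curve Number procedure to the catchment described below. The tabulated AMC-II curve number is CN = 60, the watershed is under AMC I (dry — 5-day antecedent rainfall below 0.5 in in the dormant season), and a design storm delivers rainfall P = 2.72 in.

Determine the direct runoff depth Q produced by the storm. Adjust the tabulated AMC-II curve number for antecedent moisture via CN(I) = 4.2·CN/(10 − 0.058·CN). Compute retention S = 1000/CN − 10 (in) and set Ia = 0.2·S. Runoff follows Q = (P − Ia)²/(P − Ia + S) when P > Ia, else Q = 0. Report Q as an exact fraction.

Q = 0 in ≈ 0.000 in

Adjust CN=60 to AMC I: 4.2·60/(10 − 0.058·60) → 252 ÷ (163/25) = 6300/163 ≈ 38.650
Retention S: 1000/CN − 10 with CN=38.650 → S = 1000/63 ≈ 15.873 in
Ia = 0.2S: 0.2·15.873 = 3.175 in (exactly 200/63)
P = 2.720 ≤ Ia = 3.175 in: entire storm abstracted, Q = 0.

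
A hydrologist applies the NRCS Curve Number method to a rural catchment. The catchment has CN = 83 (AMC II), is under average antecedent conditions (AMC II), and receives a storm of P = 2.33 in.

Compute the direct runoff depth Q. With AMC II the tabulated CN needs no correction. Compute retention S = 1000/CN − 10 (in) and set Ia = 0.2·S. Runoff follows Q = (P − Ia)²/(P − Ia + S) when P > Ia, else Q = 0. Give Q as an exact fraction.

Q = 254051721/273393700 in ≈ 0.929 in

Average conditions: CN = 83 (no AMC adjustment).
Retention S: 1000/CN − 10 with CN=83.000 → S = 170/83 ≈ 2.048 in
Ia = 0.2S: 0.2·2.048 = 0.410 in (exactly 34/83)
Excess rainfall: 2.330 − 0.410 = 1.920 in; P > Ia so Q > 0
Runoff Q = (P−Ia)²/(P−Ia+S) = (1.920)²/(1.920+2.048) = 254051721/273393700 ≈ 0.929 in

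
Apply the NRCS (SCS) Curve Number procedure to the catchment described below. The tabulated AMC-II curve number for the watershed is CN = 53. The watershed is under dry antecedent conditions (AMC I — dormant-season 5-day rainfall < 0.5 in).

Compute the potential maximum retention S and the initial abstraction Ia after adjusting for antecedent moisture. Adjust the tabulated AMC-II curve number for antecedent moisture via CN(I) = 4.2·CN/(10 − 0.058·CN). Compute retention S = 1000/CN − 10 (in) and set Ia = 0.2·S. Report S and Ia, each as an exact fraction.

Adjust CN=53 to AMC I: 4.2·53/(10 − 0.058·53) → (1113/5) ÷ (3463/500) = 111300/3463 ≈ 32.140
Retention S: 1000/CN − 10 with CN=32.140 → S = 23500/1113 ≈ 21.114 in
Ia = 0.2·(23500/1113) = 4700/1113 in ≈ 4.223 in

S = 23500/1113 in ≈ 21.114 in; Ia = 4700/1113 in ≈ 4.223 in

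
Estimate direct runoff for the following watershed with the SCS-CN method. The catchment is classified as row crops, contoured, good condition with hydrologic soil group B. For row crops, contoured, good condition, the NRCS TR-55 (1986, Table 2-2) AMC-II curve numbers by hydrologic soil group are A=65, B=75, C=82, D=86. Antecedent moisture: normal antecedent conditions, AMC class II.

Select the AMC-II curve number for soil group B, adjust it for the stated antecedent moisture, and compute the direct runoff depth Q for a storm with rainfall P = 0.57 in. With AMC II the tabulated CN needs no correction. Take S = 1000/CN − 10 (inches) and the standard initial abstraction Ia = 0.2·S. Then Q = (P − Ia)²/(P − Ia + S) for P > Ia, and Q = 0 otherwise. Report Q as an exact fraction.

NRCS table: row crops, contoured, good condition, soil group B → CN(II) = 75
AMC II — tabulated CN = 75 applies directly.
S = 1000/75 − 10 = 10/3 in ≈ 3.333 in
Initial abstraction Ia = S/5 = (10/3)/5 = 2/3 ≈ 0.667 in
P = 0.570 ≤ Ia = 0.667 in: entire storm abstracted, Q = 0.

Q = 0 in ≈ 0.000 in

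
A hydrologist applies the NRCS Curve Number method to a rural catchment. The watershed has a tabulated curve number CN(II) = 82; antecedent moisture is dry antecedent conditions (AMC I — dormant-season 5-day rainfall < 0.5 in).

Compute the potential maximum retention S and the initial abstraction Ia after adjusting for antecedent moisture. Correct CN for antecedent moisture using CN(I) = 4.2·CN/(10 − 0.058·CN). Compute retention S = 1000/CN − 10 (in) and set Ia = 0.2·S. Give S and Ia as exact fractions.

S = 1500/287 in ≈ 5.226 in; Ia = 300/287 in ≈ 1.045 in

Adjust CN=82 to AMC I: 4.2·82/(10 − 0.058·82) → (1722/5) ÷ (1311/250) = 28700/437 ≈ 65.675
S = 1000/(28700/437) − 10 = 1500/287 in ≈ 5.226 in
Initial abstraction Ia = S/5 = (1500/287)/5 = 300/287 ≈ 1.045 in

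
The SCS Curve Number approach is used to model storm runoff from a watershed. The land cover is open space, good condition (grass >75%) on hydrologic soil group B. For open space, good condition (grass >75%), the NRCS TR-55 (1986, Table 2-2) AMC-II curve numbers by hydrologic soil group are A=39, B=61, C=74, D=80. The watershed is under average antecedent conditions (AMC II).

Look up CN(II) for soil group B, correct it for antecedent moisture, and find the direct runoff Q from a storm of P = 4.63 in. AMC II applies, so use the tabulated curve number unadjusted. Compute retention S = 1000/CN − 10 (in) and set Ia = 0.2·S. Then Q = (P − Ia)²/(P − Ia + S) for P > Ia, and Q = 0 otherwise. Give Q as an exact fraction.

Q = 417916249/362602300 in ≈ 1.153 in

NRCS table: open space, good condition (grass >75%), soil group B → CN(II) = 61
AMC II — tabulated CN = 61 applies directly.
Retention S: 1000/CN − 10 with CN=61.000 → S = 390/61 ≈ 6.393 in
Ia = 0.2·(390/61) = 78/61 in ≈ 1.279 in
P − Ia = 4.630 − 1.279 = 20443/6100 ≈ 3.351 in (> 0, runoff occurs)
Q = (20443/6100)²/((20443/6100) + 390/61) = (417916249/37210000)/(59443/6100) = 417916249/362602300 in ≈ 1.153 in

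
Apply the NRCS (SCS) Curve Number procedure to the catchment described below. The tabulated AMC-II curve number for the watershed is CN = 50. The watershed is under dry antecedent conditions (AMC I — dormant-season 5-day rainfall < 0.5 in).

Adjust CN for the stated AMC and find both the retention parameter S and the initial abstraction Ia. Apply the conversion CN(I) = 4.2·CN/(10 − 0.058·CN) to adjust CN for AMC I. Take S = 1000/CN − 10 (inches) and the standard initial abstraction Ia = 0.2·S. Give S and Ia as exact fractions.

Dry (AMC I): CN(I) = 4.2·50/(10 − 0.058·50) = 210/(71/10) = 2100/71 ≈ 29.577
Max retention: S = 1000/(2100/71) − 10 = 500/21 in (≈ 23.810 in)
Initial abstraction Ia = S/5 = (500/21)/5 = 100/21 ≈ 4.762 in

S = 500/21 in ≈ 23.810 in; Ia = 100/21 in ≈ 4.762 in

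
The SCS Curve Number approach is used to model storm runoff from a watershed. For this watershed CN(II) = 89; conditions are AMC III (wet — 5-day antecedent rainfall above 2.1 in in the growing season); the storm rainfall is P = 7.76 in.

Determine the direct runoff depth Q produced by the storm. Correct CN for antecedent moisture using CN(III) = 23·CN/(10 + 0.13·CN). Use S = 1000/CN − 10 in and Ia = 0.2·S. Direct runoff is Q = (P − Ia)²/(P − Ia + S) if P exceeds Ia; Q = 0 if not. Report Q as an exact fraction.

Adjust CN=89 to AMC III: 23·89/(10 + 0.13·89) → 2047 ÷ (2157/100) = 204700/2157 ≈ 94.900
Max retention: S = 1000/(204700/2157) − 10 = 1100/2047 in (≈ 0.537 in)
Ia = 0.2·(1100/2047) = 220/2047 in ≈ 0.107 in
P − Ia = 7.760 − 0.107 = 391618/51175 ≈ 7.653 in (> 0, runoff occurs)
Q = (391618/51175)²/((391618/51175) + 1100/2047) = (153364657924/2618880625)/(419118/51175) = 76682328962/10724181825 in ≈ 7.150 in

Q = 76682328962/10724181825 in ≈ 7.150 in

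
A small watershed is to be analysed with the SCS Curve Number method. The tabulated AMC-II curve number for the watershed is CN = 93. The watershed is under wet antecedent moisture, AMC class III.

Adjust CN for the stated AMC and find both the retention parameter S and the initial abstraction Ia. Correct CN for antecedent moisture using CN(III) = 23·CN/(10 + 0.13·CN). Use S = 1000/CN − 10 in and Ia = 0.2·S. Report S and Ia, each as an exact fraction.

Adjust CN=93 to AMC III: 23·93/(10 + 0.13·93) → 2139 ÷ (2209/100) = 213900/2209 ≈ 96.831
S = 1000/(213900/2209) − 10 = 700/2139 in ≈ 0.327 in
Ia = 0.2·(700/2139) = 140/2139 in ≈ 0.065 in

S = 700/2139 in ≈ 0.327 in; Ia = 140/2139 in ≈ 0.065 in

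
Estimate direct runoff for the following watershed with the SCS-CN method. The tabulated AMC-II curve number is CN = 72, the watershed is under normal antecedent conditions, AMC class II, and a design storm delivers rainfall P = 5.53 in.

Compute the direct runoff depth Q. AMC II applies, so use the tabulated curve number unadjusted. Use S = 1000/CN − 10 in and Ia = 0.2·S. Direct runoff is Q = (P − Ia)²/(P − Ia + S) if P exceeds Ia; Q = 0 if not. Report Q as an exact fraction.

CN(II) = 72; AMC II needs no correction.
Retention S: 1000/CN − 10 with CN=72.000 → S = 35/9 ≈ 3.889 in
Ia = 0.2S: 0.2·3.889 = 0.778 in (exactly 7/9)
Since P=5.530 > Ia=0.778: effective rainfall P−Ia = 4277/900 in
Q = (4277/900)²/((4277/900) + 35/9) = (18292729/810000)/(7777/900) = 2613247/999900 in ≈ 2.614 in

Q = 2613247/999900 in ≈ 2.614 in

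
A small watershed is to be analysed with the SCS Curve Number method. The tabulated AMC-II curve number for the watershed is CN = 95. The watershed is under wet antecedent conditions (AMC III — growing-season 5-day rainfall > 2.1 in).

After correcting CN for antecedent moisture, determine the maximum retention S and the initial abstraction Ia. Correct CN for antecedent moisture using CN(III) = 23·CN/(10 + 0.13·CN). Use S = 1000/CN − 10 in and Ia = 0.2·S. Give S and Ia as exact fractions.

S = 100/437 in ≈ 0.229 in; Ia = 20/437 in ≈ 0.046 in

Adjust CN=95 to AMC III: 23·95/(10 + 0.13·95) → 2185 ÷ (447/20) = 43700/447 ≈ 97.763
Retention S: 1000/CN − 10 with CN=97.763 → S = 100/437 ≈ 0.229 in
Initial abstraction Ia = S/5 = (100/437)/5 = 20/437 ≈ 0.046 in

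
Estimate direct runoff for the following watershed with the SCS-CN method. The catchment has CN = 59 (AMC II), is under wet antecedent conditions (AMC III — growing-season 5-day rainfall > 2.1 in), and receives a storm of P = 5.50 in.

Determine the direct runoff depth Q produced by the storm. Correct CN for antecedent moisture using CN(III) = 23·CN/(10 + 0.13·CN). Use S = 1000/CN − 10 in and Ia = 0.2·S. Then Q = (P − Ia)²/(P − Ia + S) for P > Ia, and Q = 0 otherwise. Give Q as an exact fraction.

Adjust CN=59 to AMC III: 23·59/(10 + 0.13·59) → 1357 ÷ (1767/100) = 135700/1767 ≈ 76.797
S = 1000/(135700/1767) − 10 = 4100/1357 in ≈ 3.021 in
Ia = 0.2·(4100/1357) = 820/1357 in ≈ 0.604 in
P − Ia = 5.500 − 0.604 = 13287/2714 ≈ 4.896 in (> 0, runoff occurs)
Q: (13287/2714)² ÷ (21487/2714) = 176544369/58315718 in (≈ 3.027 in)

Q = 176544369/58315718 in ≈ 3.027 in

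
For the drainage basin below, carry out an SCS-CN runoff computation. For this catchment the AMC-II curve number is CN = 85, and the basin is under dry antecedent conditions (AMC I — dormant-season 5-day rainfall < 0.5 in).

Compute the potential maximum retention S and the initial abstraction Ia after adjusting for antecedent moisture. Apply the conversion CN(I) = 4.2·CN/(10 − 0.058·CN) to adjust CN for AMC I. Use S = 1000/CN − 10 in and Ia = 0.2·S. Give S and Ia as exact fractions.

S = 500/119 in ≈ 4.202 in; Ia = 100/119 in ≈ 0.840 in

Dry (AMC I): CN(I) = 4.2·85/(10 − 0.058·85) = 357/(507/100) = 11900/169 ≈ 70.414
Max retention: S = 1000/(11900/169) − 10 = 500/119 in (≈ 4.202 in)
Ia = 0.2·(500/119) = 100/119 in ≈ 0.840 in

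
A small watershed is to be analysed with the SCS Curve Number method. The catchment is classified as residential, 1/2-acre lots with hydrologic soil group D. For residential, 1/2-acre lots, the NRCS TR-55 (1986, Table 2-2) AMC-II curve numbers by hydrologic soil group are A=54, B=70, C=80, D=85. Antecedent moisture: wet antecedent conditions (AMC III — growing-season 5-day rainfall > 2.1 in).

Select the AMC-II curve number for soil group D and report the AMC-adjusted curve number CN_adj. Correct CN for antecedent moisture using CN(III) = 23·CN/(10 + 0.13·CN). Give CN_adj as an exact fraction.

CN_adj = 39100/421 ≈ 92.874

NRCS table: residential, 1/2-acre lots, soil group D → CN(II) = 85
Wet (AMC III): CN(III) = 23·85/(10 + 0.13·85) = 1955/(421/20) = 39100/421 ≈ 92.874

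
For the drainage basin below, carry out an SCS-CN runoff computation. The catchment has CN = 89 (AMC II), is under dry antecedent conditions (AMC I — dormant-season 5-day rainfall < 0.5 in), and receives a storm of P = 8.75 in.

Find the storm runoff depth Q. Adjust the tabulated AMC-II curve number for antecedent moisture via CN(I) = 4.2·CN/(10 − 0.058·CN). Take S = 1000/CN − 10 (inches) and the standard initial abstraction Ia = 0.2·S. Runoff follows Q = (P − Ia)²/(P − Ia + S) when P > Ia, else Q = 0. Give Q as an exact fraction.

Q = 744566045/124124028 in ≈ 5.999 in

CN(I) from CN(II)=89: (4.2·89)/(10 − 0.058·89) = 186900/2419 ≈ 77.263
Retention S: 1000/CN − 10 with CN=77.263 → S = 5500/1869 ≈ 2.943 in
Ia = 0.2S: 0.2·2.943 = 0.589 in (exactly 1100/1869)
Since P=8.750 > Ia=0.589: effective rainfall P−Ia = 61015/7476 in
Q: (61015/7476)² ÷ (83015/7476) = 744566045/124124028 in (≈ 5.999 in)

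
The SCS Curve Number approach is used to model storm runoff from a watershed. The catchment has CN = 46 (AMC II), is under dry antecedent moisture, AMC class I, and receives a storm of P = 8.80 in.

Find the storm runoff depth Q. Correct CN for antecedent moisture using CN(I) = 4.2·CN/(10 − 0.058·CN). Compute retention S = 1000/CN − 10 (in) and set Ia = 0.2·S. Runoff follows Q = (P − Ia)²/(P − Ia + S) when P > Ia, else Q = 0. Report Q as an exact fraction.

Q = 1669264/5048155 in ≈ 0.331 in

Adjust CN=46 to AMC I: 4.2·46/(10 − 0.058·46) → (966/5) ÷ (1833/250) = 16100/611 ≈ 26.350
Max retention: S = 1000/(16100/611) − 10 = 4500/161 in (≈ 27.950 in)
Initial abstraction Ia = S/5 = (4500/161)/5 = 900/161 ≈ 5.590 in
P − Ia = 8.800 − 5.590 = 2584/805 ≈ 3.210 in (> 0, runoff occurs)
Runoff Q = (P−Ia)²/(P−Ia+S) = (3.210)²/(3.210+27.950) = 1669264/5048155 ≈ 0.331 in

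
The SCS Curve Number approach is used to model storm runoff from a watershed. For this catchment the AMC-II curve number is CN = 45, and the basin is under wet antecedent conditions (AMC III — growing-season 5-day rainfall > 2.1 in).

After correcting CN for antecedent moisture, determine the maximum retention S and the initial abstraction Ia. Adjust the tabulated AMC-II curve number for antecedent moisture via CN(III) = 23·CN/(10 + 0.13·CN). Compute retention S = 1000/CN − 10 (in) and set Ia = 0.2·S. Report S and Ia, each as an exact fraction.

S = 1100/207 in ≈ 5.314 in; Ia = 220/207 in ≈ 1.063 in

CN(III) from CN(II)=45: (23·45)/(10 + 0.13·45) = 20700/317 ≈ 65.300
Max retention: S = 1000/(20700/317) − 10 = 1100/207 in (≈ 5.314 in)
Ia = 0.2S: 0.2·5.314 = 1.063 in (exactly 220/207)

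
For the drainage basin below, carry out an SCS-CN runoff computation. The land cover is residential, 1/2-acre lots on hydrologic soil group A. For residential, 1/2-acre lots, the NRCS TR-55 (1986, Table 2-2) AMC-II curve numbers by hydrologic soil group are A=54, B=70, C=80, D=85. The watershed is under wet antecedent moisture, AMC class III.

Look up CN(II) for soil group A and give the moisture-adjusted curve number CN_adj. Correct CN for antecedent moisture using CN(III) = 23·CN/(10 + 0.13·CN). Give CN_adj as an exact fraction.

CN_adj = 2700/37 ≈ 72.973

NRCS table: residential, 1/2-acre lots, soil group A → CN(II) = 54
Wet (AMC III): CN(III) = 23·54/(10 + 0.13·54) = 1242/(851/50) = 2700/37 ≈ 72.973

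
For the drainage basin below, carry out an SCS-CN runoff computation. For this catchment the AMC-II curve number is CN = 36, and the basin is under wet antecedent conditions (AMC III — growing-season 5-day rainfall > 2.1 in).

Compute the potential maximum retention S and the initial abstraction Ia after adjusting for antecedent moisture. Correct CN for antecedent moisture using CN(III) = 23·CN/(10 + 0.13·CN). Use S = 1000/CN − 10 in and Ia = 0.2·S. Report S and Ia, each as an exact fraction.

S = 1600/207 in ≈ 7.729 in; Ia = 320/207 in ≈ 1.546 in

Wet (AMC III): CN(III) = 23·36/(10 + 0.13·36) = 828/(367/25) = 20700/367 ≈ 56.403
Max retention: S = 1000/(20700/367) − 10 = 1600/207 in (≈ 7.729 in)
Ia = 0.2·(1600/207) = 320/207 in ≈ 1.546 in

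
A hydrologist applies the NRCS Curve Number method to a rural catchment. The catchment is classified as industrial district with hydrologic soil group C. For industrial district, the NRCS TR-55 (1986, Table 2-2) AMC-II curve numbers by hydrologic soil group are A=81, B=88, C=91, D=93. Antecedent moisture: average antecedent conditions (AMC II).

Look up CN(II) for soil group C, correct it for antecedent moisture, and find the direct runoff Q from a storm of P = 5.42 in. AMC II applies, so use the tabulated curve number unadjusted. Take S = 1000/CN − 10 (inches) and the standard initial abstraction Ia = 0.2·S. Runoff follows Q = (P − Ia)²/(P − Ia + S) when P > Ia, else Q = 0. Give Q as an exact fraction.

Q = 564585121/128587550 in ≈ 4.391 in

NRCS table: industrial district, soil group C → CN(II) = 91
Average conditions: CN = 91 (no AMC adjustment).
Max retention: S = 1000/91 − 10 = 90/91 in (≈ 0.989 in)
Ia = 0.2S: 0.2·0.989 = 0.198 in (exactly 18/91)
Since P=5.420 > Ia=0.198: effective rainfall P−Ia = 23761/4550 in
Q = (23761/4550)²/((23761/4550) + 90/91) = (564585121/20702500)/(28261/4550) = 564585121/128587550 in ≈ 4.391 in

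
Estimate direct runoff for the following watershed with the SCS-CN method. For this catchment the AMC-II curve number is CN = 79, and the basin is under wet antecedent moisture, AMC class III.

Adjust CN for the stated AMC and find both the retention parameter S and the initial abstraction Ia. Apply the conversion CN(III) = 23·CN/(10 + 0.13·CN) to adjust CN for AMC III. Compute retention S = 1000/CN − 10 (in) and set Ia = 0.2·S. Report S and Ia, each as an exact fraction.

S = 2100/1817 in ≈ 1.156 in; Ia = 420/1817 in ≈ 0.231 in

CN(III) from CN(II)=79: (23·79)/(10 + 0.13·79) = 181700/2027 ≈ 89.640
S = 1000/(181700/2027) − 10 = 2100/1817 in ≈ 1.156 in
Ia = 0.2S: 0.2·1.156 = 0.231 in (exactly 420/1817)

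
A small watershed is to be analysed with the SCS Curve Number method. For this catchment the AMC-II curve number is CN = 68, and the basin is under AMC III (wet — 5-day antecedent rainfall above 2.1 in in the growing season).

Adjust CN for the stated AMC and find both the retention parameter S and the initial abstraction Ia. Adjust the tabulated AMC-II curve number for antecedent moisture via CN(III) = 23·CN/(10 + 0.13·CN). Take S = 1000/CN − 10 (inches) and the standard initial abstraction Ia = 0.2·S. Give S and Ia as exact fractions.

Wet (AMC III): CN(III) = 23·68/(10 + 0.13·68) = 1564/(471/25) = 39100/471 ≈ 83.015
Max retention: S = 1000/(39100/471) − 10 = 800/391 in (≈ 2.046 in)
Ia = 0.2·(800/391) = 160/391 in ≈ 0.409 in

S = 800/391 in ≈ 2.046 in; Ia = 160/391 in ≈ 0.409 in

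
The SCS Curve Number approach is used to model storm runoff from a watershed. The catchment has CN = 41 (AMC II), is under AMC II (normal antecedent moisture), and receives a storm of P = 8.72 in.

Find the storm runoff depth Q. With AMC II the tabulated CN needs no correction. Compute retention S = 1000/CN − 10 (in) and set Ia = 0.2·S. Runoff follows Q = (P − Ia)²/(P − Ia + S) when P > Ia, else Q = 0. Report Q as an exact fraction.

Average conditions: CN = 41 (no AMC adjustment).
S = 1000/41 − 10 = 590/41 in ≈ 14.390 in
Initial abstraction Ia = S/5 = (590/41)/5 = 118/41 ≈ 2.878 in
P − Ia = 8.720 − 2.878 = 5988/1025 ≈ 5.842 in (> 0, runoff occurs)
Q = (5988/1025)²/((5988/1025) + 590/41) = (35856144/1050625)/(20738/1025) = 17928072/10628225 in ≈ 1.687 in

Q = 17928072/10628225 in ≈ 1.687 in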